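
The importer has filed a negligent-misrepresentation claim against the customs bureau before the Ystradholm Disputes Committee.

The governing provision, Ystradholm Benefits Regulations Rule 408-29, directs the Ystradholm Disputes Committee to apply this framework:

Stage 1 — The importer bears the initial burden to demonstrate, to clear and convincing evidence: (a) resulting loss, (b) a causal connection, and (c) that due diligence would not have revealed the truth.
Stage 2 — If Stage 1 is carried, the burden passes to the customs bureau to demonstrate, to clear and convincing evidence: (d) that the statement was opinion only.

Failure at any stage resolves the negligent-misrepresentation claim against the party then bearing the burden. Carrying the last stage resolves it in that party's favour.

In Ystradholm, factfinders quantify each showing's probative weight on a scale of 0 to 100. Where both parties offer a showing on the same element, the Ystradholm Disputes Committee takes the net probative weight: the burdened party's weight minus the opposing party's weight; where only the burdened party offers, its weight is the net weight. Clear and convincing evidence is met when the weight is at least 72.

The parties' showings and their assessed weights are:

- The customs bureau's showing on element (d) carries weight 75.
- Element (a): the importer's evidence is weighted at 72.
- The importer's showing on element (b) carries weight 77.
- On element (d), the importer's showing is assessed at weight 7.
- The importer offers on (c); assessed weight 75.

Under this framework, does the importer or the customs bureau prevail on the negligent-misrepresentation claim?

importer

Stage 1 — burden on importer; standard: clear and convincing evidence (weight is at least 72).
    (a): 72 ≥ 72 [met]
    (b): 77 ≥ 72 [met]
    (c): 75 ≥ 72 [met]
  Stage 1 is satisfied; the onus moves to the customs bureau.
Stage 2 — burden on customs bureau; standard: clear and convincing evidence (weight is at least 72).
    (d): 75 − 7 = 68 < 72 [not met]
  Not every element is met, so the customs bureau fails to carry Stage 2.
So the importer prevails.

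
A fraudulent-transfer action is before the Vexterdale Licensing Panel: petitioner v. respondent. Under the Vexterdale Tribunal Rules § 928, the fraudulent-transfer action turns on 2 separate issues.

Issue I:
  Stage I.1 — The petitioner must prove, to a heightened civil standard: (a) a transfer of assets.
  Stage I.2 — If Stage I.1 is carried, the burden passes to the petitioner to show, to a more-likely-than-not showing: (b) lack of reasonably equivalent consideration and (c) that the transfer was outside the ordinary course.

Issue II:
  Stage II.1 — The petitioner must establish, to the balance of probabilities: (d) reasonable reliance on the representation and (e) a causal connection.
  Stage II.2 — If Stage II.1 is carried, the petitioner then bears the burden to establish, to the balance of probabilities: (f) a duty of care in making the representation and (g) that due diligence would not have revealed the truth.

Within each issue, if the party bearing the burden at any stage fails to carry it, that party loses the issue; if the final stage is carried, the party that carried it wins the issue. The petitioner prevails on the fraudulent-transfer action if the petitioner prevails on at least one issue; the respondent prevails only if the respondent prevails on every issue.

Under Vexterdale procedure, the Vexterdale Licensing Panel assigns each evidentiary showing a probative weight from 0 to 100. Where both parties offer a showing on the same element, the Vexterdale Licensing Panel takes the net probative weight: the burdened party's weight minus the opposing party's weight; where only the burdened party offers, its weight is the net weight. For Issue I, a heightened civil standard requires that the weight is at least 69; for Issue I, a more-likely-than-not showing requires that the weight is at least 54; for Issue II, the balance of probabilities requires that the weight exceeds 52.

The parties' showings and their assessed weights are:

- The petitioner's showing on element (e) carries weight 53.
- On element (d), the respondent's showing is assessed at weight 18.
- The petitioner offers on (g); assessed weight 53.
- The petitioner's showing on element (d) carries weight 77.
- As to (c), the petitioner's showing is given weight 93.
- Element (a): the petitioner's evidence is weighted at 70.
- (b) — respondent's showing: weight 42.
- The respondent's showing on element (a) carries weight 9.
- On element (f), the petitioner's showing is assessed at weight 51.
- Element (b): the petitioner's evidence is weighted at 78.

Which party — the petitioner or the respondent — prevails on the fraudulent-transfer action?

— Issue I —
Stage I.1 (petitioner, a heightened civil standard, weight is at least 69): (a) net 70−9=61 < 69 — fails.
  The petitioner does not carry Stage I.1.
The analysis ends at Stage I.1; the respondent prevails on this issue.
— Issue II —
Stage II.1 — burden on petitioner; standard: the balance of probabilities (weight exceeds 52).
    (d): 77 − 18 = 59 > 52 [met]
    (e): 53 > 52 [met]
  All elements met. The petitioner retains the burden for Stage II.2.
Stage II.2 — burden on petitioner; standard: the balance of probabilities (weight exceeds 52).
    (f): 51 ≤ 52 [not met]
    (g): 53 > 52 [met]
  Stage II.2 not carried; the petitioner fails its burden.
The analysis ends at Stage II.2; the respondent prevails on this issue.
Per-issue: Issue I → respondent; Issue II → respondent. The petitioner must prevail on at least one issue; overall, the respondent prevails.

respondent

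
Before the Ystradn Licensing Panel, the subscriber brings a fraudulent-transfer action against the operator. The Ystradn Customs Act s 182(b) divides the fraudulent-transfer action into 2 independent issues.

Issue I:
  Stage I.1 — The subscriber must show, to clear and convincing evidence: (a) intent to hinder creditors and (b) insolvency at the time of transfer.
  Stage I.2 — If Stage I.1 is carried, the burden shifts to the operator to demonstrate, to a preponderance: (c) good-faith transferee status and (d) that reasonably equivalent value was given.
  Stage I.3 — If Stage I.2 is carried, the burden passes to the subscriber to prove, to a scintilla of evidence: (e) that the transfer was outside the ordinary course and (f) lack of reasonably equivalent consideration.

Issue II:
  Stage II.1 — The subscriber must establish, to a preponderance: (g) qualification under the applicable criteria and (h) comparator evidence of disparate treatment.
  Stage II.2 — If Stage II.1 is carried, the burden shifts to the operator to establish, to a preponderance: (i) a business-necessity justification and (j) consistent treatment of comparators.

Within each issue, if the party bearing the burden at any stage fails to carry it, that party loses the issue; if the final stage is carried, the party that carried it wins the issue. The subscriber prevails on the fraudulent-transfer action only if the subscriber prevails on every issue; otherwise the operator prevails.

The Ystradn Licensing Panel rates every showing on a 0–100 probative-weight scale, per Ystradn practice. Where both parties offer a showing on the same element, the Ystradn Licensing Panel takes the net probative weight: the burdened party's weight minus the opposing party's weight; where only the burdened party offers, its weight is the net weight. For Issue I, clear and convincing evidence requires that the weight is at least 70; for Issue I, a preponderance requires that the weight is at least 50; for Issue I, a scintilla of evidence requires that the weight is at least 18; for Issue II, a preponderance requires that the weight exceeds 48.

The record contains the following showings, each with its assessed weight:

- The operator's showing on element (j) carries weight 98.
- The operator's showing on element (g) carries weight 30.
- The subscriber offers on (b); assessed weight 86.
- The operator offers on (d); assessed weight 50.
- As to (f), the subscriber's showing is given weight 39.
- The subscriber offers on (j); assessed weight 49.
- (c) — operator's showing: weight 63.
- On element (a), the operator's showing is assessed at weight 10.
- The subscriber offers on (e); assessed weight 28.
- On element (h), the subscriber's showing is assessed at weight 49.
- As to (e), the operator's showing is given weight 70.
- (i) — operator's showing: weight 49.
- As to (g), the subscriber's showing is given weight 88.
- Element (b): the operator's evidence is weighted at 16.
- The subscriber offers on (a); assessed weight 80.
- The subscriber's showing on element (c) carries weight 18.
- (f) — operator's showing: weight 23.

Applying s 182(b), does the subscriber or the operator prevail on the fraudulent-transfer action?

— Issue I —
At Stage I.1 the subscriber must meet clear and convincing evidence (weight is at least 70): on (a) the weight is 80 less the opposing 10 gives net 70, which does reach 70, so (a) meets the standard; on (b) the weight is 86 less the opposing 16 gives net 70, ≥ 70, so (b) meets the standard.
  Stage I.1 carried; the burden shifts to the operator.
At Stage I.2 the operator must meet a preponderance (weight is at least 50): on (c) the weight is 63 less the opposing 18 gives net 45, which does not reach 50, so (c) does not meet the standard; on (d) the weight is 50, ≥ 50, so (d) meets the standard.
  The operator does not carry Stage I.2.
So the subscriber prevails on this issue.
— Issue II —
At Stage II.1 the subscriber must meet a preponderance (weight exceeds 48): on (g) the weight is 88 less the opposing 30 gives net 58, > 48, so (g) meets the standard; on (h) the weight is 49, > 48, so (h) meets the standard.
  The subscriber carries Stage II.1; the operator now bears the burden.
At Stage II.2 the operator must meet a preponderance (weight exceeds 48): on (i) the weight is 49, which does exceed 48, so (i) meets the standard; on (j) the weight is 98 less the opposing 49 gives net 49, which does exceed 48, so (j) meets the standard.
  All elements met at the final stage.
With every stage satisfied, the operator prevails on this issue.
Per-issue: Issue I → subscriber; Issue II → operator. The subscriber must prevail on every issue; overall, the operator prevails.

operator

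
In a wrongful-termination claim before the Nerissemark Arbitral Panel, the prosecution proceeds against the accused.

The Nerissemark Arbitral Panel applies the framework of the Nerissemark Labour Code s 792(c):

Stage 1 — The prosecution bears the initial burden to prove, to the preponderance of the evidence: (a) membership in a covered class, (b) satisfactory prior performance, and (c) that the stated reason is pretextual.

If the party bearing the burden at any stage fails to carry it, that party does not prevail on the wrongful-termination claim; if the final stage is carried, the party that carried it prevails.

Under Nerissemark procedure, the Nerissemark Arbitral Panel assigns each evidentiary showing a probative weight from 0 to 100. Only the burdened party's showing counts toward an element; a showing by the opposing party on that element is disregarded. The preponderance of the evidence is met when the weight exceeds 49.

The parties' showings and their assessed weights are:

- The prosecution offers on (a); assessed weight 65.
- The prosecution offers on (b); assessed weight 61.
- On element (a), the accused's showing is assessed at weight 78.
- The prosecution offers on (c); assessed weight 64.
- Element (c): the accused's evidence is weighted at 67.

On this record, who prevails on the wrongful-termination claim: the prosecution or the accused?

prosecution

Stage 1 (prosecution, the preponderance of the evidence, weight exceeds 49): (a) 65 (accused's 78 disregarded) > 49 — meets; (b) 61 > 49 — meets; (c) 64 (accused's 67 disregarded) > 49 — meets.
  Stage 1 carried; the final stage is satisfied.
All stages carried — the prosecution prevails.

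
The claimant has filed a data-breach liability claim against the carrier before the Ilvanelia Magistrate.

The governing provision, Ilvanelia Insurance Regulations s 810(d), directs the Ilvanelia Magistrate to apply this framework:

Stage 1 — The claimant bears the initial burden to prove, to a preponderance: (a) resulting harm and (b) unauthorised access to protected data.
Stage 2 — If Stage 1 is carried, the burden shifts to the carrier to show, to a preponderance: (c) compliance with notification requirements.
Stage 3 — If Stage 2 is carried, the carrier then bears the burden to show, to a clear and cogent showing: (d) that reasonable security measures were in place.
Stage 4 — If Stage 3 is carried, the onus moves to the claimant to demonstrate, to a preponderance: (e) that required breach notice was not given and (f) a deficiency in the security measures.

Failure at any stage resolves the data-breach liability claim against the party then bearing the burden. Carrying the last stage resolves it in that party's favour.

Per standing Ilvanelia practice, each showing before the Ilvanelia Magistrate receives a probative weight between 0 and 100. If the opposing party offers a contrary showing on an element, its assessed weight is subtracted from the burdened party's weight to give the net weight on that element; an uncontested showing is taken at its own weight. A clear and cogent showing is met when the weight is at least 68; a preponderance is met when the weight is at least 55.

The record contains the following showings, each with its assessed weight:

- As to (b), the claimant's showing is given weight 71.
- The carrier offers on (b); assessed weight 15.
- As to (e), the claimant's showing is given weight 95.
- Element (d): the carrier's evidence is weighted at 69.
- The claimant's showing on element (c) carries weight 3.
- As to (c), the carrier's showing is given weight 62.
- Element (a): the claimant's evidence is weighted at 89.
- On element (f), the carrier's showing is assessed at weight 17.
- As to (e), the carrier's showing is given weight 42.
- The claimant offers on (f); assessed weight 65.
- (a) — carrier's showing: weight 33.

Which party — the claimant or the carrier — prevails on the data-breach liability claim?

At Stage 1 the claimant must meet a preponderance (weight is at least 55): on (a) the weight is 89 less the opposing 33 gives net 56, ≥ 55, so (a) meets the standard; on (b) the weight is 71 less the opposing 15 gives net 56, which does reach 55, so (b) meets the standard.
  Stage 1 carried; the burden shifts to the carrier.
At Stage 2 the carrier must meet a preponderance (weight is at least 55): on (c) the weight is 62 less the opposing 3 gives net 59, which does reach 55, so (c) meets the standard.
  Stage 2 carried; the burden remains with the carrier.
At Stage 3 the carrier must meet a clear and cogent showing (weight is at least 68): on (d) the weight is 69, ≥ 68, so (d) meets the standard.
  Stage 3 is satisfied; the onus moves to the claimant.
At Stage 4 the claimant must meet a preponderance (weight is at least 55): on (e) the weight is 95 less the opposing 42 gives net 53, which does not reach 55, so (e) does not meet the standard; on (f) the weight is 65 less the opposing 17 gives net 48, < 55, so (f) does not meet the standard.
  Stage 4 not carried; the claimant fails its burden.
The carrier prevails.

carrier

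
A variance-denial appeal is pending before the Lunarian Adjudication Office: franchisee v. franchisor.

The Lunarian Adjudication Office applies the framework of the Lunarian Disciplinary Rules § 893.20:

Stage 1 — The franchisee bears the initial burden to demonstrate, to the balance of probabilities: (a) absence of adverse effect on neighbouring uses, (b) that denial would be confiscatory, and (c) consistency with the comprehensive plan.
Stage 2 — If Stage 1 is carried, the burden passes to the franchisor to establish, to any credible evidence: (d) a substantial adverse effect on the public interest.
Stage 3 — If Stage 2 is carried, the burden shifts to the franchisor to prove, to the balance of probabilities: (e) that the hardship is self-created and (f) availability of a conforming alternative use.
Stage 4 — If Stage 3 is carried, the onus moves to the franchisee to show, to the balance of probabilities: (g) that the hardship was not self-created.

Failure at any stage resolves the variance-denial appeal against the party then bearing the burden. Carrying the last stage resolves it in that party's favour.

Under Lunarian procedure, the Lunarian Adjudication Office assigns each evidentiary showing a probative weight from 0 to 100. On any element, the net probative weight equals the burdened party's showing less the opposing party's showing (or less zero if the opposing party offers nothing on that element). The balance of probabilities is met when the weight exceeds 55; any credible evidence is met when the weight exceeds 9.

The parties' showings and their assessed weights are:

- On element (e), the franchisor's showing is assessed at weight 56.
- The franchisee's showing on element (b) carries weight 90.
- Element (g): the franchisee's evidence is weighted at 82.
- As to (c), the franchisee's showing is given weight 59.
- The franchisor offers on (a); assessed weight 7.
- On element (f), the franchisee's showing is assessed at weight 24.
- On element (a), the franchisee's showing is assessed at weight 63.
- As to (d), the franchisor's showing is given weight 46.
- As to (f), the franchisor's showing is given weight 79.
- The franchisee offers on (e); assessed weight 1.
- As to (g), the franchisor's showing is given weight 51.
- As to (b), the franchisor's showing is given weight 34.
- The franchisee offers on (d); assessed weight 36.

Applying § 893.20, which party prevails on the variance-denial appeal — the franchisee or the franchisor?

franchisee

Stage 1 — burden on franchisee; standard: the balance of probabilities (weight exceeds 55).
    (a): 63 − 7 = 56 > 55 [met]
    (b): 90 − 34 = 56 > 55 [met]
    (c): 59 > 55 [met]
  Stage 1 carried; the burden shifts to the franchisor.
Stage 2 — burden on franchisor; standard: any credible evidence (weight exceeds 9).
    (d): 46 − 36 = 10 > 9 [met]
  All elements met. The franchisor retains the burden for Stage 3.
Stage 3 — burden on franchisor; standard: the balance of probabilities (weight exceeds 55).
    (e): 56 − 1 = 55 ≤ 55 [not met]
    (f): 79 − 24 = 55 ≤ 55 [not met]
  Stage 3 not carried; the franchisor fails its burden.
So the franchisee prevails.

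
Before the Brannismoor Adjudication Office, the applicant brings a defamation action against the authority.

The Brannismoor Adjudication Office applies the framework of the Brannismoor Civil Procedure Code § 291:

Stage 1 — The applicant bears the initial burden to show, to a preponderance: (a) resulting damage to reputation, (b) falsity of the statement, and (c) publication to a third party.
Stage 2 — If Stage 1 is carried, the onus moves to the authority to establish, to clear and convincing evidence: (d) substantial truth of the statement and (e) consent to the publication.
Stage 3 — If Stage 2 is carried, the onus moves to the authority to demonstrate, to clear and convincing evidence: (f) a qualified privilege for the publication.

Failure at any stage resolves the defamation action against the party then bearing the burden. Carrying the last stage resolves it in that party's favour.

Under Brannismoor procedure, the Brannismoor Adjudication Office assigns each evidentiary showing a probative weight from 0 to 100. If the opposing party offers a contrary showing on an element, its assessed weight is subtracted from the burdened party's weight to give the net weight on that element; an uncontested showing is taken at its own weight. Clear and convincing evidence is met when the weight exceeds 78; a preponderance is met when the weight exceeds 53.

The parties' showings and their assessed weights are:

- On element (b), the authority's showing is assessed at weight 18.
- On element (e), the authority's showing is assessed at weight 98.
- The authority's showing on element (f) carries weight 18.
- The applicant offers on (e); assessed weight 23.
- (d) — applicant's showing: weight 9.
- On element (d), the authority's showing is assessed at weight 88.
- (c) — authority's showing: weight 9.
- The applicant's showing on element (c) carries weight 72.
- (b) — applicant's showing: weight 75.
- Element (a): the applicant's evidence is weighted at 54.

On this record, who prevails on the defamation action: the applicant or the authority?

applicant

Stage 1 (applicant, a preponderance, weight exceeds 53): (a) 54 > 53 — meets; (b) net 75−18=57 > 53 — meets; (c) net 72−9=63 > 53 — meets.
  All elements met. The burden passes to the authority.
Stage 2 (authority, clear and convincing evidence, weight exceeds 78): (d) net 88−9=79 > 78 — meets; (e) net 98−23=75 ≤ 78 — fails.
  Not every element is met, so the authority fails to carry Stage 2.
The applicant prevails.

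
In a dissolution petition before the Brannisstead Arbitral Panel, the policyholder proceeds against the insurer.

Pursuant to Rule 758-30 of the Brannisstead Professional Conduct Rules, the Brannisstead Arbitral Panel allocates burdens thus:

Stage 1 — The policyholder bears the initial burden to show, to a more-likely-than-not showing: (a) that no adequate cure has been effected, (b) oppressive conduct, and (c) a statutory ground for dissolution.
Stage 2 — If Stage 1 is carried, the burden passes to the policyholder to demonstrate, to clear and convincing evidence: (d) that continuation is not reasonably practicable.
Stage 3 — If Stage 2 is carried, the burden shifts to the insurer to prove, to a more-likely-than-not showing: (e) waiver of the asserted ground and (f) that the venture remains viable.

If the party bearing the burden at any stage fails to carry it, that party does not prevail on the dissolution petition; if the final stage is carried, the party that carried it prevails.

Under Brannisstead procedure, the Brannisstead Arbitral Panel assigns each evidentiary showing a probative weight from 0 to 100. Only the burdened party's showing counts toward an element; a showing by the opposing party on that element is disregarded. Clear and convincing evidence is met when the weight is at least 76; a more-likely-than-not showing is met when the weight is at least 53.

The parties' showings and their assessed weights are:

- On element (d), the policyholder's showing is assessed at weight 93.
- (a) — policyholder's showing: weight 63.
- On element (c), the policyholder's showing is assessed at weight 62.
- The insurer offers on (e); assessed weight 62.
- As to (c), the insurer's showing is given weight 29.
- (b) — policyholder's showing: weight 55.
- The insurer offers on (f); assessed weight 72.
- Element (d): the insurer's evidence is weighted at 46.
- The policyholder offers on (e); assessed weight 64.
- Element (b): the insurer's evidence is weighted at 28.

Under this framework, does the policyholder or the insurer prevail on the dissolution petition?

insurer

Stage 1 (policyholder, a more-likely-than-not showing, weight is at least 53): (a) 63 ≥ 53 — meets; (b) 55 (insurer's 28 disregarded) ≥ 53 — meets; (c) 62 (insurer's 29 disregarded) ≥ 53 — meets.
  Stage 1 carried; the burden remains with the policyholder.
Stage 2 (policyholder, clear and convincing evidence, weight is at least 76): (d) 93 (insurer's 46 disregarded) ≥ 76 — meets.
  Stage 2 is satisfied; the onus moves to the insurer.
Stage 3 (insurer, a more-likely-than-not showing, weight is at least 53): (e) 62 (policyholder's 64 disregarded) ≥ 53 — meets; (f) 72 ≥ 53 — meets.
  The insurer carries the last stage.
Every stage carried; the insurer prevails.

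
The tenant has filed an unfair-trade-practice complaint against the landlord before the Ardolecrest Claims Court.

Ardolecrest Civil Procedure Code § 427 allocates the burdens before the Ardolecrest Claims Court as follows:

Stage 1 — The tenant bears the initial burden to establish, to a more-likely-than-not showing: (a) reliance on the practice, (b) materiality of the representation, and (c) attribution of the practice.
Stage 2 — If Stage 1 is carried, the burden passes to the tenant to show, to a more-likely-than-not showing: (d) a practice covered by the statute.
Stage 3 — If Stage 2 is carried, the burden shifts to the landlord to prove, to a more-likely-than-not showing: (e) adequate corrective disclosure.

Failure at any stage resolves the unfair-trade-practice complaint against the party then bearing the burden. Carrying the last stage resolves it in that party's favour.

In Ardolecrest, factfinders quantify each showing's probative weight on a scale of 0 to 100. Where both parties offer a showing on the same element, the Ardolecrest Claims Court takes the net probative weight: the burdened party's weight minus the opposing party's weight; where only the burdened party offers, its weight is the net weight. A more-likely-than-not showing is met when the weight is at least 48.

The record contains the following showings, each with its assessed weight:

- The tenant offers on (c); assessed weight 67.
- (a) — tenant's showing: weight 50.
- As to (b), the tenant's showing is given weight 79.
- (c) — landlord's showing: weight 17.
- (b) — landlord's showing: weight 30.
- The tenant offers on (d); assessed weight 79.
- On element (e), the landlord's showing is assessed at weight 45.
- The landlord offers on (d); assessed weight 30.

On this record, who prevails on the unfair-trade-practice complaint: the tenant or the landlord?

tenant

Stage 1 — burden on tenant; standard: a more-likely-than-not showing (weight is at least 48).
    (a): 50 ≥ 48 [met]
    (b): 79 − 30 = 49 ≥ 48 [met]
    (c): 67 − 17 = 50 ≥ 48 [met]
  Stage 1 carried; the burden remains with the tenant.
Stage 2 — burden on tenant; standard: a more-likely-than-not showing (weight is at least 48).
    (d): 79 − 30 = 49 ≥ 48 [met]
  Stage 2 is satisfied; the onus moves to the landlord.
Stage 3 — burden on landlord; standard: a more-likely-than-not showing (weight is at least 48).
    (e): 45 < 48 [not met]
  Not every element is met, so the landlord fails to carry Stage 3.
The tenant prevails.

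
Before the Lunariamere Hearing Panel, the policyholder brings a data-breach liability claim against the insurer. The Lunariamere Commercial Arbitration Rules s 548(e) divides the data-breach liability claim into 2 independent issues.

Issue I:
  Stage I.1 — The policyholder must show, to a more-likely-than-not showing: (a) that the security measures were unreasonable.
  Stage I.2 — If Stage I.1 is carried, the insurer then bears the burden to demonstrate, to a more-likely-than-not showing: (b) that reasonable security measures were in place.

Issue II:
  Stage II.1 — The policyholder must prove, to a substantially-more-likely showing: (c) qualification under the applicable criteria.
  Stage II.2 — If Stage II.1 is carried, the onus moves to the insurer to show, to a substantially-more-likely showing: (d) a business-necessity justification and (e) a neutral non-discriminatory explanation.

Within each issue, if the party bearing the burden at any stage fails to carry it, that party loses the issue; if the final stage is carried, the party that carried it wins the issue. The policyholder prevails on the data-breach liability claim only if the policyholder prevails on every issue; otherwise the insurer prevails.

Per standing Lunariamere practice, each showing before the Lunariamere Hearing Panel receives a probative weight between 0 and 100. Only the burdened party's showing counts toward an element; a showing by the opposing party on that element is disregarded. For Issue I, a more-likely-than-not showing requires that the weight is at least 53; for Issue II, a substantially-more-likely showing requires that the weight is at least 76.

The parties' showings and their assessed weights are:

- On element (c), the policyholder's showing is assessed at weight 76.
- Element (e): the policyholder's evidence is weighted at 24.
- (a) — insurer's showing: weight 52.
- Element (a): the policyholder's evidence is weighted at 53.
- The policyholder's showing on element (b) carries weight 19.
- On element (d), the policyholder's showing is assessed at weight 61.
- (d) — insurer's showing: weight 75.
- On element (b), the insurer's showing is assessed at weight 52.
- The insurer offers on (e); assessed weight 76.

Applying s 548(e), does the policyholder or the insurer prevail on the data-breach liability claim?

policyholder

— Issue I —
Stage I.1 (policyholder, a more-likely-than-not showing, weight is at least 53): (a) 53 (insurer's 52 disregarded) ≥ 53 — meets.
  The policyholder carries Stage I.1; the insurer now bears the burden.
Stage I.2 (insurer, a more-likely-than-not showing, weight is at least 53): (b) 52 (policyholder's 19 disregarded) < 53 — fails.
  Stage I.2 not carried; the insurer fails its burden.
The policyholder prevails on this issue.
— Issue II —
Stage II.1 — burden on policyholder; standard: a substantially-more-likely showing (weight is at least 76).
    (c): 76 ≥ 76 [met]
  The policyholder carries Stage II.1; the insurer now bears the burden.
Stage II.2 — burden on insurer; standard: a substantially-more-likely showing (weight is at least 76).
    (d): 75 (policyholder's 61 disregarded) < 76 [not met]
    (e): 76 (policyholder's 24 disregarded) ≥ 76 [met]
  Not every element is met, so the insurer fails to carry Stage II.2.
So the policyholder prevails on this issue.
Per-issue: Issue I → policyholder; Issue II → policyholder. The policyholder must prevail on every issue; overall, the policyholder prevails.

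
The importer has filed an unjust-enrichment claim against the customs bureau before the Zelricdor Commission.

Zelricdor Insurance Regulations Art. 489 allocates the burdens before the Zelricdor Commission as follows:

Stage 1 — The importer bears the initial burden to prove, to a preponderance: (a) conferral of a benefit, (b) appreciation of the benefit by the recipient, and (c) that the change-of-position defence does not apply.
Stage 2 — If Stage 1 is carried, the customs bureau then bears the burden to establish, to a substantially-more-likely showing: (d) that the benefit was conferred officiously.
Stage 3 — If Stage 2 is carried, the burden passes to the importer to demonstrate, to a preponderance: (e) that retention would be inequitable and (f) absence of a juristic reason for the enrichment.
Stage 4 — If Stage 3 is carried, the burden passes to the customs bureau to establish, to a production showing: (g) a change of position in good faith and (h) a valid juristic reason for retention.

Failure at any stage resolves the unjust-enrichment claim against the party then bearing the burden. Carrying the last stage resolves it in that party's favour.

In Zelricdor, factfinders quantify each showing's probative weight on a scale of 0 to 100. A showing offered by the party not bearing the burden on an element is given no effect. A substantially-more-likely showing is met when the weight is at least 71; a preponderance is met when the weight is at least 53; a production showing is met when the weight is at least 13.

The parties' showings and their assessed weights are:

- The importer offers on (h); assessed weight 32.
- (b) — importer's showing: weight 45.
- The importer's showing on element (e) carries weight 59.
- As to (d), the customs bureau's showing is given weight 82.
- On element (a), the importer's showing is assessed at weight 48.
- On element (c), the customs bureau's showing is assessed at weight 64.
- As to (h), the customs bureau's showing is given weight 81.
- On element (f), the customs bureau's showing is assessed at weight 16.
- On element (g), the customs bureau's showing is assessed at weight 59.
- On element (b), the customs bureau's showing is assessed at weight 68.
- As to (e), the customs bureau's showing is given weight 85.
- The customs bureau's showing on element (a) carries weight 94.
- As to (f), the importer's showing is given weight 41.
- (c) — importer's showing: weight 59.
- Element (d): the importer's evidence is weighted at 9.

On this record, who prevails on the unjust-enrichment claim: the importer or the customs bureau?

customs bureau

At Stage 1 the importer must meet a preponderance (weight is at least 53): on (a) the weight is 48 (the customs bureau's 94 is given no effect), which does not reach 53, so (a) does not meet the standard; on (b) the weight is 45 (the customs bureau's 68 is given no effect), which does not reach 53, so (b) does not meet the standard; on (c) the weight is 59 (the customs bureau's 64 is given no effect), which does reach 53, so (c) meets the standard.
  Not every element is met, so the importer fails to carry Stage 1.
So the customs bureau prevails.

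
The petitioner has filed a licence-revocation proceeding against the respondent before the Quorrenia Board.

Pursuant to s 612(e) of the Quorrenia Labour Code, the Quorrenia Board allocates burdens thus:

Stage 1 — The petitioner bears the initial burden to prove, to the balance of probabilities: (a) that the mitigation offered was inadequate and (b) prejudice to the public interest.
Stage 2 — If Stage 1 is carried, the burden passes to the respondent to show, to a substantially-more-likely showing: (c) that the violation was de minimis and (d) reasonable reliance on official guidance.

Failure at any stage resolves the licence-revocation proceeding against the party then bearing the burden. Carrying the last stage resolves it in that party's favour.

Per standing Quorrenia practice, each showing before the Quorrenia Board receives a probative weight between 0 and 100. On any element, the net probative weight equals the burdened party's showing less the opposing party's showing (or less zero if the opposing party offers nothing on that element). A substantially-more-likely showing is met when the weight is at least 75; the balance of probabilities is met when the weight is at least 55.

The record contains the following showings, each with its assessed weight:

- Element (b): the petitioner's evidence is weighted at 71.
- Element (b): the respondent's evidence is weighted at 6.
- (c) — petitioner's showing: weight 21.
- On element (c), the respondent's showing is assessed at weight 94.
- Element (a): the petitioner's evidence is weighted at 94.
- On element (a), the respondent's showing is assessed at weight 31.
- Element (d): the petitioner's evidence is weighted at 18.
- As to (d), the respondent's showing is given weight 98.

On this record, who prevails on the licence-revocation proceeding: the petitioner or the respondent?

At Stage 1 the petitioner must meet the balance of probabilities (weight is at least 55): on (a) the weight is 94 less the opposing 31 gives net 63, ≥ 55, so (a) meets the standard; on (b) the weight is 71 less the opposing 6 gives net 65, ≥ 55, so (b) meets the standard.
  All elements met. The burden passes to the respondent.
At Stage 2 the respondent must meet a substantially-more-likely showing (weight is at least 75): on (c) the weight is 94 less the opposing 21 gives net 73, which does not reach 75, so (c) does not meet the standard; on (d) the weight is 98 less the opposing 18 gives net 80, which does reach 75, so (d) meets the standard.
  Not every element is met, so the respondent fails to carry Stage 2.
So the petitioner prevails.

petitioner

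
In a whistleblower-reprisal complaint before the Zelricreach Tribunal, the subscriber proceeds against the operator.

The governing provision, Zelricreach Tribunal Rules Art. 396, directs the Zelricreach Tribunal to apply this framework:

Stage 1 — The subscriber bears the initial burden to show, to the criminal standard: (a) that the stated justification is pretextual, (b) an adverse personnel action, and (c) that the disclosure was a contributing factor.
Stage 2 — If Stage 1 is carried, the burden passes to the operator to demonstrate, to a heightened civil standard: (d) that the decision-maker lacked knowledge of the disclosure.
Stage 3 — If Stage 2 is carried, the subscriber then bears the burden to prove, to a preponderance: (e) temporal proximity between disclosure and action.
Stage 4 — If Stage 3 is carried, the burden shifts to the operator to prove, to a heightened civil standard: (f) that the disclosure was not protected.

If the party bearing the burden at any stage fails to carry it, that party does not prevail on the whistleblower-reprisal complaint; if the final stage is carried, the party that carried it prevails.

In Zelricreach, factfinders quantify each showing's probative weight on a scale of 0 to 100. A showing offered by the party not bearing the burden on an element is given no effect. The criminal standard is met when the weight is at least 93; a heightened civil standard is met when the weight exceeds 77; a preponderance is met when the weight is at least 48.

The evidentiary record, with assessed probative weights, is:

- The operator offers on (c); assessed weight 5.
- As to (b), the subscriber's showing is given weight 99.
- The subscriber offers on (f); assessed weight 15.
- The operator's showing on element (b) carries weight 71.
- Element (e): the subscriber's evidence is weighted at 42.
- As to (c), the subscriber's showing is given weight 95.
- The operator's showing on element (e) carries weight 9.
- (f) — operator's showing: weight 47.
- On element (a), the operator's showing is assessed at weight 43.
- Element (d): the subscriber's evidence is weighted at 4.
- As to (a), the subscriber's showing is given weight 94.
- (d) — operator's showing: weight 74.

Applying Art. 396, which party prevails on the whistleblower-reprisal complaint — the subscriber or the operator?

subscriber

Stage 1 (subscriber, the criminal standard, weight is at least 93): (a) 94 (operator's 43 disregarded) ≥ 93 — meets; (b) 99 (operator's 71 disregarded) ≥ 93 — meets; (c) 95 (operator's 5 disregarded) ≥ 93 — meets.
  All elements met. The burden passes to the operator.
Stage 2 (operator, a heightened civil standard, weight exceeds 77): (d) 74 (subscriber's 4 disregarded) ≤ 77 — fails.
  Not every element is met, so the operator fails to carry Stage 2.
The analysis ends at Stage 2; the subscriber prevails.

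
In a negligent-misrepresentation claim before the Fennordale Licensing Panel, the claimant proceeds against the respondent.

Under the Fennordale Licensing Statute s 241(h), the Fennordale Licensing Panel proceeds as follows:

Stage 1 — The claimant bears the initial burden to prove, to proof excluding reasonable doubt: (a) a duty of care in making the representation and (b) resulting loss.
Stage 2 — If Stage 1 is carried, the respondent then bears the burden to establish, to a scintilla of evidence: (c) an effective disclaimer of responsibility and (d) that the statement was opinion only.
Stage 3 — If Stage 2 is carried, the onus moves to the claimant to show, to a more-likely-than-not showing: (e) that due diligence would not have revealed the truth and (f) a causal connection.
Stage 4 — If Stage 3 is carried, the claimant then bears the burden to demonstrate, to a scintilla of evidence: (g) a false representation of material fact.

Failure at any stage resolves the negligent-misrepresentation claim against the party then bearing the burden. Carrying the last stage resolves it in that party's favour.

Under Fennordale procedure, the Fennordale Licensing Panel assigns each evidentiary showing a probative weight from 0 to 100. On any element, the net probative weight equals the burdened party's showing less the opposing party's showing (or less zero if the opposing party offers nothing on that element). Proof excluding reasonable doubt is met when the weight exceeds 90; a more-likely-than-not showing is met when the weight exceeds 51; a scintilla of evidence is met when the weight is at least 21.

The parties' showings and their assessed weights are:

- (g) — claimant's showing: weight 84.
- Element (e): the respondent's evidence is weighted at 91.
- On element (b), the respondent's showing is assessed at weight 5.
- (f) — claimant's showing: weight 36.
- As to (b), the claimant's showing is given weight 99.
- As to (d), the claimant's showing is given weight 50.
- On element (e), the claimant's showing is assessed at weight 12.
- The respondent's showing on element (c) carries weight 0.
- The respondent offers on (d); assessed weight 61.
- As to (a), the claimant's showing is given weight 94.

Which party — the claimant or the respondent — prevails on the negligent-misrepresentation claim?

Stage 1 (claimant, proof excluding reasonable doubt, weight exceeds 90): (a) 94 > 90 — meets; (b) net 99−5=94 > 90 — meets.
  All elements met. The burden passes to the respondent.
Stage 2 (respondent, a scintilla of evidence, weight is at least 21): (c) 0 < 21 — fails; (d) net 61−50=11 < 21 — fails.
  The respondent does not carry Stage 2.
The claimant prevails.

claimant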